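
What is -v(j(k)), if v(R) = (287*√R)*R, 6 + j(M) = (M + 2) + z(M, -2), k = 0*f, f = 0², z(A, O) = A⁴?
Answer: 2296*I ≈ 2296.0*I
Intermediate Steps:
f = 0
k = 0 (k = 0*0 = 0)
j(M) = -4 + M + M⁴ (j(M) = -6 + ((M + 2) + M⁴) = -6 + ((2 + M) + M⁴) = -6 + (2 + M + M⁴) = -4 + M + M⁴)
v(R) = 287*R^(3/2)
-v(j(k)) = -287*(-4 + 0 + 0⁴)^(3/2) = -287*(-4 + 0 + 0)^(3/2) = -287*(-4)^(3/2) = -287*(-8*I) = -(-2296)*I = 2296*I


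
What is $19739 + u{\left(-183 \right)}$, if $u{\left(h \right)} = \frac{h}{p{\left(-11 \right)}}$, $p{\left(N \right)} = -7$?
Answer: $\frac{138356}{7} \approx 19765.0$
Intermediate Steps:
$u{\left(h \right)} = - \frac{h}{7}$ ($u{\left(h \right)} = \frac{h}{-7} = h \left(- \frac{1}{7}\right) = - \frac{h}{7}$)
$19739 + u{\left(-183 \right)} = 19739 - - \frac{183}{7} = 19739 + \frac{183}{7} = \frac{138356}{7}$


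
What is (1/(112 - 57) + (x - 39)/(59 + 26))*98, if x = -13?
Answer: -10878/187 ≈ -58.171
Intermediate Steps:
(1/(112 - 57) + (x - 39)/(59 + 26))*98 = (1/(112 - 57) + (-13 - 39)/(59 + 26))*98 = (1/55 - 52/85)*98 = -111/187*98 = -10878/187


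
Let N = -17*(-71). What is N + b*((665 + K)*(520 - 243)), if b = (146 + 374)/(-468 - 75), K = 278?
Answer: -135174319/543 ≈ -2.4894e+5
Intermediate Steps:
b = -520/543 (b = 520/(-543) = 520*(-1/543) = -520/543 ≈ -0.95764)
N = 1207
N + b*((665 + K)*(520 - 243)) = 1207 - 520*(665 + 278)*(520 - 243)/543 = 1207 - 490360*277/543 = 1207 - 520/543*261211 = 1207 - 135829720/543 = -135174319/543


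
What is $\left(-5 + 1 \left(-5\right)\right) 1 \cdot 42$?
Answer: $-420$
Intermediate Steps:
$\left(-5 + 1 \left(-5\right)\right) 1 \cdot 42 = \left(-5 - 5\right) 1 \cdot 42 = \left(-10\right) 1 \cdot 42 = \left(-10\right) 42 = -420$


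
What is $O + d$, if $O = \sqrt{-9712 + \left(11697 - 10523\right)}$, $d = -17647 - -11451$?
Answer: $-6196 + i \sqrt{8538} \approx -6196.0 + 92.401 i$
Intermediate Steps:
$d = -6196$ ($d = -17647 + 11451 = -6196$)
$O = i \sqrt{8538}$ ($O = \sqrt{-9712 + \left(11697 - 10523\right)} = \sqrt{-9712 + 1174} = \sqrt{-8538} = i \sqrt{8538} \approx 92.401 i$)
$O + d = i \sqrt{8538} - 6196 = -6196 + i \sqrt{8538}$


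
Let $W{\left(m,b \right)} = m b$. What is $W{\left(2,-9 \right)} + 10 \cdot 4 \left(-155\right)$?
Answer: $-6218$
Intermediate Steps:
$W{\left(m,b \right)} = b m$
$W{\left(2,-9 \right)} + 10 \cdot 4 \left(-155\right) = \left(-9\right) 2 + 10 \cdot 4 \left(-155\right) = -18 + 40 \left(-155\right) = -18 - 6200 = -6218$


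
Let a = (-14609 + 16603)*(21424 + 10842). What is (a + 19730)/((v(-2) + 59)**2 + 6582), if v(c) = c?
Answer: 2219246/339 ≈ 6546.4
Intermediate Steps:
a = 64338404 (a = 1994*32266 = 64338404)
(a + 19730)/((v(-2) + 59)**2 + 6582) = (64338404 + 19730)/((-2 + 59)**2 + 6582) = 64358134/(57**2 + 6582) = 64358134/(3249 + 6582) = 64358134/9831 = 64358134*(1/9831) = 2219246/339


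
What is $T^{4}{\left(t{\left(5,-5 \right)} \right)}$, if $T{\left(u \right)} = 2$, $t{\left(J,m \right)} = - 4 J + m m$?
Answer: $16$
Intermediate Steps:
$t{\left(J,m \right)} = m^{2} - 4 J$ ($t{\left(J,m \right)} = - 4 J + m^{2} = m^{2} - 4 J$)
$T^{4}{\left(t{\left(5,-5 \right)} \right)} = 2^{4} = 16$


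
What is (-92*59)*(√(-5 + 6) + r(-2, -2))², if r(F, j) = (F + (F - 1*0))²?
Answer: -1568692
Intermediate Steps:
r(F, j) = 4*F² (r(F, j) = (F + (F + 0))² = (F + F)² = (2*F)² = 4*F²)
(-92*59)*(√(-5 + 6) + r(-2, -2))² = (-92*59)*(√(-5 + 6) + 4*(-2)²)² = -5428*(√1 + 4*4)² = -5428*(1 + 16)² = -5428*17² = -5428*289 = -1568692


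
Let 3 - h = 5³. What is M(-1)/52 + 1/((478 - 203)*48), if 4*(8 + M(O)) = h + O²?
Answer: -31553/42900 ≈ -0.73550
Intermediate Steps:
h = -122 (h = 3 - 1*5³ = 3 - 1*125 = 3 - 125 = -122)
M(O) = -77/2 + O²/4 (M(O) = -8 + (-122 + O²)/4 = -8 + (-61/2 + O²/4) = -77/2 + O²/4)
M(-1)/52 + 1/((478 - 203)*48) = (-77/2 + (¼)*(-1)²)/52 + 1/((478 - 203)*48) = (-77/2 + (¼)*1)*(1/52) + (1/48)/275 = (-77/2 + ¼)*(1/52) + (1/275)*(1/48) = -153/4*1/52 + 1/13200 = -153/208 + 1/13200 = -31553/42900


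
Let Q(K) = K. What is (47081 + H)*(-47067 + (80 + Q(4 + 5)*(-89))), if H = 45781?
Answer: -4437689256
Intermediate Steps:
(47081 + H)*(-47067 + (80 + Q(4 + 5)*(-89))) = (47081 + 45781)*(-47067 + (80 + (4 + 5)*(-89))) = 92862*(-47067 + (80 + 9*(-89))) = 92862*(-47067 + (80 - 801)) = 92862*(-47067 - 721) = 92862*(-47788) = -4437689256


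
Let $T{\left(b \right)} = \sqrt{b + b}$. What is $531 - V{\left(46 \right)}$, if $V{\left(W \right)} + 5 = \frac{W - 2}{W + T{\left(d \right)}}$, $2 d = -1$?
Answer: $\frac{1132688}{2117} + \frac{44 i}{2117} \approx 535.04 + 0.020784 i$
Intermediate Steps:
$d = - \frac{1}{2}$ ($d = \frac{1}{2} \left(-1\right) = - \frac{1}{2} \approx -0.5$)
$T{\left(b \right)} = \sqrt{2} \sqrt{b}$ ($T{\left(b \right)} = \sqrt{2 b} = \sqrt{2} \sqrt{b}$)
$V{\left(W \right)} = -5 + \frac{-2 + W}{i + W}$ ($V{\left(W \right)} = -5 + \frac{W - 2}{W + \sqrt{2} \sqrt{- \frac{1}{2}}} = -5 + \frac{-2 + W}{W + \sqrt{2} \frac{i \sqrt{2}}{2}} = -5 + \frac{-2 + W}{W + i} = -5 + \frac{-2 + W}{i + W}$)
$531 - V{\left(46 \right)} = 531 - \frac{-2 - 5 i - 184}{i + 46} = 531 - \frac{-2 - 5 i - 184}{46 + i} = 531 - \frac{46 - i}{2117} \left(-186 - 5 i\right) = 531 - \frac{\left(-186 - 5 i\right) \left(46 - i\right)}{2117}$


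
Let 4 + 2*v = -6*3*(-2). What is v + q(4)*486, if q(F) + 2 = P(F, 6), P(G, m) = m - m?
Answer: -956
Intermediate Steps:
P(G, m) = 0
q(F) = -2 (q(F) = -2 + 0 = -2)
v = 16 (v = -2 + (-6*3*(-2))/2 = -2 + (-18*(-2))/2 = -2 + (½)*36 = -2 + 18 = 16)
v + q(4)*486 = 16 - 2*486 = 16 - 972 = -956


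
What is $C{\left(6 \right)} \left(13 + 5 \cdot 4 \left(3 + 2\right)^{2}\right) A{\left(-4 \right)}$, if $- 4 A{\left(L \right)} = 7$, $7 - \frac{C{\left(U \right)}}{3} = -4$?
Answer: $- \frac{118503}{4} \approx -29626.0$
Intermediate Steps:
$C{\left(U \right)} = 33$ ($C{\left(U \right)} = 21 - -12 = 21 + 12 = 33$)
$A{\left(L \right)} = - \frac{7}{4}$ ($A{\left(L \right)} = \left(- \frac{1}{4}\right) 7 = - \frac{7}{4}$)
$C{\left(6 \right)} \left(13 + 5 \cdot 4 \left(3 + 2\right)^{2}\right) A{\left(-4 \right)} = 33 \left(13 + 5 \cdot 4 \left(3 + 2\right)^{2}\right) \left(- \frac{7}{4}\right) = 33 \left(13 + 20 \cdot 5^{2}\right) \left(- \frac{7}{4}\right) = 33 \left(13 + 20 \cdot 25\right) \left(- \frac{7}{4}\right) = 33 \left(13 + 500\right) \left(- \frac{7}{4}\right) = 33 \cdot 513 \left(- \frac{7}{4}\right) = 16929 \left(- \frac{7}{4}\right) = - \frac{118503}{4}$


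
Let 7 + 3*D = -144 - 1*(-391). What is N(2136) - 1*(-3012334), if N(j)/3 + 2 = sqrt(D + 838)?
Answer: 3012328 + 9*sqrt(102) ≈ 3.0124e+6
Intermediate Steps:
D = 80 (D = -7/3 + (-144 - 1*(-391))/3 = -7/3 + (-144 + 391)/3 = -7/3 + (1/3)*247 = -7/3 + 247/3 = 80)
N(j) = -6 + 9*sqrt(102) (N(j) = -6 + 3*sqrt(80 + 838) = -6 + 3*sqrt(918) = -6 + 3*(3*sqrt(102)) = -6 + 9*sqrt(102))
N(2136) - 1*(-3012334) = (-6 + 9*sqrt(102)) - 1*(-3012334) = (-6 + 9*sqrt(102)) + 3012334 = 3012328 + 9*sqrt(102)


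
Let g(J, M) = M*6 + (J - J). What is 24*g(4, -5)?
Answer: -720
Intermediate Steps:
g(J, M) = 6*M (g(J, M) = 6*M + 0 = 6*M)
24*g(4, -5) = 24*(6*(-5)) = 24*(-30) = -720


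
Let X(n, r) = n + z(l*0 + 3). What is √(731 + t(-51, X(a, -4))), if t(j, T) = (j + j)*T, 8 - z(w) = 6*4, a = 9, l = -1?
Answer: 17*√5 ≈ 38.013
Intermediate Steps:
z(w) = -16 (z(w) = 8 - 6*4 = 8 - 1*24 = 8 - 24 = -16)
X(n, r) = -16 + n (X(n, r) = n - 16 = -16 + n)
t(j, T) = 2*T*j (t(j, T) = (2*j)*T = 2*T*j)
√(731 + t(-51, X(a, -4))) = √(731 + 2*(-16 + 9)*(-51)) = √(731 + 2*(-7)*(-51)) = √(731 + 714) = √1445 = 17*√5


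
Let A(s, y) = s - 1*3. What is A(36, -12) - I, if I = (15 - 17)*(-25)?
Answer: -17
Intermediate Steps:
A(s, y) = -3 + s (A(s, y) = s - 3 = -3 + s)
I = 50 (I = -2*(-25) = 50)
A(36, -12) - I = (-3 + 36) - 1*50 = 33 - 50 = -17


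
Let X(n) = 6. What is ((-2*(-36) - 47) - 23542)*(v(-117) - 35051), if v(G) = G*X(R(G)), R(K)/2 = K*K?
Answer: 840803301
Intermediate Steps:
R(K) = 2*K² (R(K) = 2*(K*K) = 2*K²)
v(G) = 6*G (v(G) = G*6 = 6*G)
((-2*(-36) - 47) - 23542)*(v(-117) - 35051) = ((-2*(-36) - 47) - 23542)*(6*(-117) - 35051) = ((72 - 47) - 23542)*(-702 - 35051) = (25 - 23542)*(-35753) = -23517*(-35753) = 840803301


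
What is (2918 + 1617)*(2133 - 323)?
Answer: 8208350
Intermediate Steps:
(2918 + 1617)*(2133 - 323) = 4535*1810 = 8208350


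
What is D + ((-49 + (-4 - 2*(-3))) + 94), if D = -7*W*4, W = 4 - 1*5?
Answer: 75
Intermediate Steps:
W = -1 (W = 4 - 5 = -1)
D = 28 (D = -7*(-1)*4 = 7*4 = 28)
D + ((-49 + (-4 - 2*(-3))) + 94) = 28 + ((-49 + (-4 - 2*(-3))) + 94) = 28 + ((-49 + (-4 + 6)) + 94) = 28 + ((-49 + 2) + 94) = 28 + (-47 + 94) = 28 + 47 = 75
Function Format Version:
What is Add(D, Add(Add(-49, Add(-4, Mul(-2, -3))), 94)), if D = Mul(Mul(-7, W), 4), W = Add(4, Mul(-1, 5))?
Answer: 75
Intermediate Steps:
W = -1 (W = Add(4, -5) = -1)
D = 28 (D = Mul(Mul(-7, -1), 4) = Mul(7, 4) = 28)
Add(D, Add(Add(-49, Add(-4, Mul(-2, -3))), 94)) = Add(28, Add(Add(-49, Add(-4, Mul(-2, -3))), 94)) = Add(28, Add(Add(-49, Add(-4, 6)), 94)) = Add(28, Add(Add(-49, 2), 94)) = Add(28, Add(-47, 94)) = Add(28, 47) = 75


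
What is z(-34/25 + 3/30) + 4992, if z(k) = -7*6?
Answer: 4950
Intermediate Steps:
z(k) = -42
z(-34/25 + 3/30) + 4992 = -42 + 4992 = 4950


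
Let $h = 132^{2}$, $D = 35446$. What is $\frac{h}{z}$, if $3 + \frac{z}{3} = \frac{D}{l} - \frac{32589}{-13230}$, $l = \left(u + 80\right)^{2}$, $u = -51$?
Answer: $\frac{2393418720}{17147357} \approx 139.58$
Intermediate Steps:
$l = 841$ ($l = \left(-51 + 80\right)^{2} = 29^{2} = 841$)
$z = \frac{51442071}{412090}$ ($z = -9 + 3 \left(\frac{35446}{841} - \frac{32589}{-13230}\right) = -9 + 3 \left(35446 \cdot \frac{1}{841} - - \frac{1207}{490}\right) = -9 + 3 \left(\frac{35446}{841} + \frac{1207}{490}\right) = -9 + 3 \cdot \frac{18383627}{412090} = -9 + \frac{55150881}{412090} = \frac{51442071}{412090} \approx 124.83$)
$h = 17424$
$\frac{h}{z} = \frac{17424}{\frac{51442071}{412090}} = 17424 \cdot \frac{412090}{51442071} = \frac{2393418720}{17147357}$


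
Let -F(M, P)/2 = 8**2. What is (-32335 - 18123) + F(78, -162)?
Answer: -50586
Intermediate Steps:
F(M, P) = -128 (F(M, P) = -2*8**2 = -2*64 = -128)
(-32335 - 18123) + F(78, -162) = (-32335 - 18123) - 128 = -50458 - 128 = -50586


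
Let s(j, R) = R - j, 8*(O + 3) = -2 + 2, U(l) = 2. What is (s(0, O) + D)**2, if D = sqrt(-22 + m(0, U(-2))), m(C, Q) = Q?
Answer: (3 - 2*I*sqrt(5))**2 ≈ -11.0 - 26.833*I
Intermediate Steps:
O = -3 (O = -3 + (-2 + 2)/8 = -3 + (1/8)*0 = -3 + 0 = -3)
D = 2*I*sqrt(5) (D = sqrt(-22 + 2) = sqrt(-20) = 2*I*sqrt(5) ≈ 4.4721*I)
(s(0, O) + D)**2 = ((-3 - 1*0) + 2*I*sqrt(5))**2 = ((-3 + 0) + 2*I*sqrt(5))**2 = (-3 + 2*I*sqrt(5))**2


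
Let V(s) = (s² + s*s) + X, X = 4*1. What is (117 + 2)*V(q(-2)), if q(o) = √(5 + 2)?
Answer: 2142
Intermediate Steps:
X = 4
q(o) = √7
V(s) = 4 + 2*s² (V(s) = (s² + s*s) + 4 = (s² + s²) + 4 = 2*s² + 4 = 4 + 2*s²)
(117 + 2)*V(q(-2)) = (117 + 2)*(4 + 2*(√7)²) = 119*(4 + 2*7) = 119*(4 + 14) = 119*18 = 2142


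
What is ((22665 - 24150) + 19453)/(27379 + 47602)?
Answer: 17968/74981 ≈ 0.23963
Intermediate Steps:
((22665 - 24150) + 19453)/(27379 + 47602) = (-1485 + 19453)/74981 = 17968*(1/74981) = 17968/74981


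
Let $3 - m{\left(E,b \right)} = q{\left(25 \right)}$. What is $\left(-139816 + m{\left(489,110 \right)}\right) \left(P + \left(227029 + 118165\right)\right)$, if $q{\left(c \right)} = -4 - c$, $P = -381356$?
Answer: $5054869008$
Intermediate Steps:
$m{\left(E,b \right)} = 32$ ($m{\left(E,b \right)} = 3 - \left(-4 - 25\right) = 3 - -29 = 3 + 29 = 32$)
$\left(-139816 + m{\left(489,110 \right)}\right) \left(P + \left(227029 + 118165\right)\right) = \left(-139816 + 32\right) \left(-381356 + \left(227029 + 118165\right)\right) = - 139784 \left(-381356 + 345194\right) = \left(-139784\right) \left(-36162\right) = 5054869008$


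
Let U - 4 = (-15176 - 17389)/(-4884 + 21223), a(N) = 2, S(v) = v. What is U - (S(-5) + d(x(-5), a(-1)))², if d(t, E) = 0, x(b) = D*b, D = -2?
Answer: -375684/16339 ≈ -22.993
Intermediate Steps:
x(b) = -2*b
U = 32791/16339 (U = 4 + (-15176 - 17389)/(-4884 + 21223) = 4 - 32565/16339 = 32791/16339 ≈ 2.0069)
U - (S(-5) + d(x(-5), a(-1)))² = 32791/16339 - (-5 + 0)² = 32791/16339 - 1*(-5)² = 32791/16339 - 1*25 = 32791/16339 - 25 = -375684/16339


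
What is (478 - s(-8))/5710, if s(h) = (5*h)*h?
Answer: 79/2855 ≈ 0.027671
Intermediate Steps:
s(h) = 5*h²
(478 - s(-8))/5710 = (478 - 5*(-8)²)/5710 = (478 - 5*64)*(1/5710) = (478 - 1*320)*(1/5710) = (478 - 320)*(1/5710) = 158*(1/5710) = 79/2855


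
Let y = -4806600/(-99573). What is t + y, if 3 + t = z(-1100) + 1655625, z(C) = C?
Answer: 54916841902/33191 ≈ 1.6546e+6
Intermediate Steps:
y = 1602200/33191 (y = -4806600*(-1/99573) = 1602200/33191 ≈ 48.272)
t = 1654522 (t = -3 + (-1100 + 1655625) = -3 + 1654525 = 1654522)
t + y = 1654522 + 1602200/33191 = 54916841902/33191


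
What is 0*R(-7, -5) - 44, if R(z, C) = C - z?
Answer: -44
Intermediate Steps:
0*R(-7, -5) - 44 = 0*(-5 - 1*(-7)) - 44 = 0*(-5 + 7) - 44 = 0*2 - 44 = 0 - 44 = -44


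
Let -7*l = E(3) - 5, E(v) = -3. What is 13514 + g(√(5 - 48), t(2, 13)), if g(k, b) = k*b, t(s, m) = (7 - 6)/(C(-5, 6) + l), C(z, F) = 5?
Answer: 13514 + 7*I*√43/43 ≈ 13514.0 + 1.0675*I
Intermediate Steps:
l = 8/7 (l = -(-3 - 5)/7 = -⅐*(-8) = 8/7 ≈ 1.1429)
t(s, m) = 7/43 (t(s, m) = (7 - 6)/(5 + 8/7) = 1/(43/7) = 1*(7/43) = 7/43)
g(k, b) = b*k
13514 + g(√(5 - 48), t(2, 13)) = 13514 + 7*√(5 - 48)/43 = 13514 + 7*√(-43)/43 = 13514 + 7*(I*√43)/43 = 13514 + 7*I*√43/43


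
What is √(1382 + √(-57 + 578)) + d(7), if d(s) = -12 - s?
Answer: -19 + √(1382 + √521) ≈ 18.481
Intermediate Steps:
√(1382 + √(-57 + 578)) + d(7) = √(1382 + √(-57 + 578)) + (-12 - 1*7) = √(1382 + √521) + (-12 - 7) = √(1382 + √521) - 19 = -19 + √(1382 + √521)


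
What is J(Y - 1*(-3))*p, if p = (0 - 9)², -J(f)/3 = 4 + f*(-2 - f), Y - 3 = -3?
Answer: 2673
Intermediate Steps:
Y = 0 (Y = 3 - 3 = 0)
J(f) = -12 - 3*f*(-2 - f) (J(f) = -3*(4 + f*(-2 - f)) = -12 - 3*f*(-2 - f))
p = 81 (p = (-9)² = 81)
J(Y - 1*(-3))*p = (-12 + 3*(0 - 1*(-3))² + 6*(0 - 1*(-3)))*81 = (-12 + 3*(0 + 3)² + 6*(0 + 3))*81 = (-12 + 3*3² + 6*3)*81 = (-12 + 3*9 + 18)*81 = (-12 + 27 + 18)*81 = 33*81 = 2673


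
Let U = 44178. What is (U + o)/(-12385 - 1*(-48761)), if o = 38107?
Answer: 82285/36376 ≈ 2.2621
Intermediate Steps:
(U + o)/(-12385 - 1*(-48761)) = (44178 + 38107)/(-12385 - 1*(-48761)) = 82285/(-12385 + 48761) = 82285/36376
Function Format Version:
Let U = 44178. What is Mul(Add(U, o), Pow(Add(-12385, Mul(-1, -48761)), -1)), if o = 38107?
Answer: Rational(82285, 36376) ≈ 2.2621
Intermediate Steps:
Mul(Add(U, o), Pow(Add(-12385, Mul(-1, -48761)), -1)) = Mul(Add(44178, 38107), Pow(Add(-12385, Mul(-1, -48761)), -1)) = Mul(82285, Pow(Add(-12385, 48761), -1)) = Mul(82285, Pow(36376, -1)) = Mul(82285, Rational(1, 36376)) = Rational(82285, 36376)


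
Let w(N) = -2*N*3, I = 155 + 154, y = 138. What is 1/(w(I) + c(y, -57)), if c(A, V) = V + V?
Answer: -1/1968 ≈ -0.00050813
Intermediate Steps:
I = 309
c(A, V) = 2*V
w(N) = -6*N
1/(w(I) + c(y, -57)) = 1/(-6*309 + 2*(-57)) = 1/(-1854 - 114) = 1/(-1968) = -1/1968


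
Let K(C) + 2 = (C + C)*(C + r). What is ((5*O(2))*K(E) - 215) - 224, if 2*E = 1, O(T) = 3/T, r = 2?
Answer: -1741/4 ≈ -435.25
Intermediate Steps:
E = ½ (E = (½)*1 = ½ ≈ 0.50000)
K(C) = -2 + 2*C*(2 + C) (K(C) = -2 + (C + C)*(C + 2) = -2 + (2*C)*(2 + C) = -2 + 2*C*(2 + C))
((5*O(2))*K(E) - 215) - 224 = ((5*(3/2))*(-2 + 2*(½)² + 4*(½)) - 215) - 224 = ((5*(3*(½)))*(-2 + 2*(¼) + 2) - 215) - 224 = ((5*(3/2))*(-2 + ½ + 2) - 215) - 224 = ((15/2)*(½) - 215) - 224 = (15/4 - 215) - 224 = -845/4 - 224 = -1741/4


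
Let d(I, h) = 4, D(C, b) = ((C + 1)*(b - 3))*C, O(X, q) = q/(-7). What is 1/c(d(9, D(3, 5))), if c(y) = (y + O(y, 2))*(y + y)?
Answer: 7/208 ≈ 0.033654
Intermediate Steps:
O(X, q) = -q/7 (O(X, q) = q*(-1/7) = -q/7)
D(C, b) = C*(1 + C)*(-3 + b) (D(C, b) = ((1 + C)*(-3 + b))*C = C*(1 + C)*(-3 + b))
c(y) = 2*y*(-2/7 + y) (c(y) = (y - 1/7*2)*(y + y) = (y - 2/7)*(2*y) = (-2/7 + y)*(2*y) = 2*y*(-2/7 + y))
1/c(d(9, D(3, 5))) = 1/((2/7)*4*(-2 + 7*4)) = 1/((2/7)*4*(-2 + 28)) = 1/((2/7)*4*26) = 1/(208/7) = 7/208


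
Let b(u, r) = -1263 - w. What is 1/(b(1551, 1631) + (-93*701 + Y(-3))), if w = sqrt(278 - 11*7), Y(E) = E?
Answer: -22153/1472266160 + sqrt(201)/4416798480 ≈ -1.5044e-5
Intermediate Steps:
w = sqrt(201) (w = sqrt(278 - 77) = sqrt(201) ≈ 14.177)
b(u, r) = -1263 - sqrt(201)
1/(b(1551, 1631) + (-93*701 + Y(-3))) = 1/((-1263 - sqrt(201)) + (-93*701 - 3)) = 1/((-1263 - sqrt(201)) + (-65193 - 3)) = 1/((-1263 - sqrt(201)) - 65196) = 1/(-66459 - sqrt(201))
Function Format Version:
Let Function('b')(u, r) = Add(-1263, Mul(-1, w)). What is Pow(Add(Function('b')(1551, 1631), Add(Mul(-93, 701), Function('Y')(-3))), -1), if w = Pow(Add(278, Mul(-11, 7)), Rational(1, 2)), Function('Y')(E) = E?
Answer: Add(Rational(-22153, 1472266160), Mul(Rational(1, 4416798480), Pow(201, Rational(1, 2)))) ≈ -1.5044e-5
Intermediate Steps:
w = Pow(201, Rational(1, 2)) (w = Pow(Add(278, -77), Rational(1, 2)) = Pow(201, Rational(1, 2)) ≈ 14.177)
Function('b')(u, r) = Add(-1263, Mul(-1, Pow(201, Rational(1, 2))))
Pow(Add(Function('b')(1551, 1631), Add(Mul(-93, 701), Function('Y')(-3))), -1) = Pow(Add(Add(-1263, Mul(-1, Pow(201, Rational(1, 2)))), Add(Mul(-93, 701), -3)), -1) = Pow(Add(Add(-1263, Mul(-1, Pow(201, Rational(1, 2)))), Add(-65193, -3)), -1) = Pow(Add(Add(-1263, Mul(-1, Pow(201, Rational(1, 2)))), -65196), -1) = Pow(Add(-66459, Mul(-1, Pow(201, Rational(1, 2)))), -1)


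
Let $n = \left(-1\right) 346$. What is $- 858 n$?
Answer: $296868$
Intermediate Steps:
$n = -346$
$- 858 n = \left(-858\right) \left(-346\right) = 296868$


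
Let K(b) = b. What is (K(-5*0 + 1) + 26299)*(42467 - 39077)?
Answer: 89157000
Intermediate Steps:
(K(-5*0 + 1) + 26299)*(42467 - 39077) = ((-5*0 + 1) + 26299)*(42467 - 39077) = ((0 + 1) + 26299)*3390 = (1 + 26299)*3390 = 26300*3390 = 89157000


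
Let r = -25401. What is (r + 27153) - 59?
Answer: 1693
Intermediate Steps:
(r + 27153) - 59 = (-25401 + 27153) - 59 = 1752 - 59 = 1693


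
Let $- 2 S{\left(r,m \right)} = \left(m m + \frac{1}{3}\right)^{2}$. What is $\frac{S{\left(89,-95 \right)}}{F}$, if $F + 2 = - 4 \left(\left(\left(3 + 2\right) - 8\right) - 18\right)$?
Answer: $- \frac{183277444}{369} \approx -4.9669 \cdot 10^{5}$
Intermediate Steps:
$S{\left(r,m \right)} = - \frac{\left(\frac{1}{3} + m^{2}\right)^{2}}{2}$ ($S{\left(r,m \right)} = - \frac{\left(m m + \frac{1}{3}\right)^{2}}{2} = - \frac{\left(m^{2} + \frac{1}{3}\right)^{2}}{2} = - \frac{\left(\frac{1}{3} + m^{2}\right)^{2}}{2}$)
$F = 82$ ($F = -2 - 4 \left(\left(\left(3 + 2\right) - 8\right) - 18\right) = -2 - 4 \left(\left(5 - 8\right) - 18\right) = -2 - 4 \left(-3 - 18\right) = -2 - -84 = -2 + 84 = 82$)
$\frac{S{\left(89,-95 \right)}}{F} = \frac{\left(- \frac{1}{18}\right) \left(1 + 3 \left(-95\right)^{2}\right)^{2}}{82} = - \frac{\left(1 + 3 \cdot 9025\right)^{2}}{18} \cdot \frac{1}{82} = - \frac{\left(1 + 27075\right)^{2}}{18} \cdot \frac{1}{82} = - \frac{27076^{2}}{18} \cdot \frac{1}{82} = \left(- \frac{1}{18}\right) 733109776 \cdot \frac{1}{82} = \left(- \frac{366554888}{9}\right) \frac{1}{82} = - \frac{183277444}{369}$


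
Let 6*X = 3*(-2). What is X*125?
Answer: -125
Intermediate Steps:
X = -1 (X = (3*(-2))/6 = (⅙)*(-6) = -1)
X*125 = -1*125 = -125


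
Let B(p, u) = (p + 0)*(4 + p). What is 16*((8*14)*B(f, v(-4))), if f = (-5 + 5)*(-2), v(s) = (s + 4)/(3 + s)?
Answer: 0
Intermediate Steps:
v(s) = (4 + s)/(3 + s)
f = 0 (f = 0*(-2) = 0)
B(p, u) = p*(4 + p)
16*((8*14)*B(f, v(-4))) = 16*((8*14)*(0*(4 + 0))) = 16*(112*(0*4)) = 16*(112*0) = 16*0 = 0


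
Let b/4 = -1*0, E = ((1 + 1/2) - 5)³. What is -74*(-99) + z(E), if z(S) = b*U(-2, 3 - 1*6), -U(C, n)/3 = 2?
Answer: 7326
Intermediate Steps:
U(C, n) = -6 (U(C, n) = -3*2 = -6)
E = -343/8 (E = ((1 + ½) - 5)³ = (3/2 - 5)³ = (-7/2)³ = -343/8 ≈ -42.875)
b = 0 (b = 4*(-1*0) = 4*0 = 0)
z(S) = 0 (z(S) = 0*(-6) = 0)
-74*(-99) + z(E) = -74*(-99) + 0 = 7326 + 0 = 7326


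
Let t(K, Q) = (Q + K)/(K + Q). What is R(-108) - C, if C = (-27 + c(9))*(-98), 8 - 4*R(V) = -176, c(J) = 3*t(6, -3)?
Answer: -2306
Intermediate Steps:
t(K, Q) = 1 (t(K, Q) = (K + Q)/(K + Q) = 1)
c(J) = 3 (c(J) = 3*1 = 3)
R(V) = 46 (R(V) = 2 - ¼*(-176) = 2 + 44 = 46)
C = 2352 (C = (-27 + 3)*(-98) = -24*(-98) = 2352)
R(-108) - C = 46 - 1*2352 = 46 - 2352 = -2306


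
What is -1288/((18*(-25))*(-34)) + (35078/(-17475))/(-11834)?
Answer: -443034353/5273378325 ≈ -0.084013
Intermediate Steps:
-1288/((18*(-25))*(-34)) + (35078/(-17475))/(-11834) = -1288/((-450*(-34))) + (35078*(-1/17475))*(-1/11834) = -1288/15300 - 35078/17475*(-1/11834) = -1288*1/15300 + 17539/103399575 = -322/3825 + 17539/103399575 = -443034353/5273378325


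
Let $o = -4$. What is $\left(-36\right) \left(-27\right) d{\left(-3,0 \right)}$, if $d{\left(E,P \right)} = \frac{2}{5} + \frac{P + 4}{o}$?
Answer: $- \frac{2916}{5} \approx -583.2$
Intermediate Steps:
$d{\left(E,P \right)} = - \frac{3}{5} - \frac{P}{4}$ ($d{\left(E,P \right)} = \frac{2}{5} + \frac{P + 4}{-4} = 2 \cdot \frac{1}{5} + \left(4 + P\right) \left(- \frac{1}{4}\right) = \frac{2}{5} - \left(1 + \frac{P}{4}\right) = - \frac{3}{5} - \frac{P}{4}$)
$\left(-36\right) \left(-27\right) d{\left(-3,0 \right)} = \left(-36\right) \left(-27\right) \left(- \frac{3}{5} - 0\right) = 972 \left(- \frac{3}{5} + 0\right) = 972 \left(- \frac{3}{5}\right) = - \frac{2916}{5}$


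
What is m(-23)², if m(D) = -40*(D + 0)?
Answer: 846400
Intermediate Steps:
m(D) = -40*D
m(-23)² = (-40*(-23))² = 920² = 846400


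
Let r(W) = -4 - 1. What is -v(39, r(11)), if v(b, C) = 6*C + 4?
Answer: 26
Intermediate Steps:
r(W) = -5
v(b, C) = 4 + 6*C
-v(39, r(11)) = -(4 + 6*(-5)) = -(4 - 30) = -1*(-26) = 26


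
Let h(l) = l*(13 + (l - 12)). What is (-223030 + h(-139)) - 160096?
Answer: -363944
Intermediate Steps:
h(l) = l*(1 + l) (h(l) = l*(13 + (-12 + l)) = l*(1 + l))
(-223030 + h(-139)) - 160096 = (-223030 - 139*(1 - 139)) - 160096 = (-223030 - 139*(-138)) - 160096 = (-223030 + 19182) - 160096 = -203848 - 160096 = -363944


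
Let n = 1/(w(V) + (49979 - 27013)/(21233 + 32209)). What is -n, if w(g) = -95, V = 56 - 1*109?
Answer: 26721/2527012 ≈ 0.010574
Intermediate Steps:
V = -53 (V = 56 - 109 = -53)
n = -26721/2527012 (n = 1/(-95 + (49979 - 27013)/(21233 + 32209)) = 1/(-95 + 22966/53442) = 1/(-95 + 22966*(1/53442)) = 1/(-95 + 11483/26721) = 1/(-2527012/26721) = -26721/2527012 ≈ -0.010574)
-n = -1*(-26721/2527012) = 26721/2527012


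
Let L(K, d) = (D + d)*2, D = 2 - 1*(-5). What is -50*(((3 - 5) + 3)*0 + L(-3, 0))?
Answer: -700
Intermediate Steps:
D = 7 (D = 2 + 5 = 7)
L(K, d) = 14 + 2*d (L(K, d) = (7 + d)*2 = 14 + 2*d)
-50*(((3 - 5) + 3)*0 + L(-3, 0)) = -50*(((3 - 5) + 3)*0 + (14 + 2*0)) = -50*((-2 + 3)*0 + (14 + 0)) = -50*(1*0 + 14) = -50*(0 + 14) = -50*14 = -1*700 = -700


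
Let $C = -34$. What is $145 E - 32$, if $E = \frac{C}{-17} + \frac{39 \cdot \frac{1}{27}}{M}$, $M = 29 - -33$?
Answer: $\frac{145849}{558} \approx 261.38$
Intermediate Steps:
$M = 62$ ($M = 29 + 33 = 62$)
$E = \frac{1129}{558}$ ($E = - \frac{34}{-17} + \frac{39 \cdot \frac{1}{27}}{62} = \left(-34\right) \left(- \frac{1}{17}\right) + 39 \cdot \frac{1}{27} \cdot \frac{1}{62} = 2 + \frac{13}{9} \cdot \frac{1}{62} = 2 + \frac{13}{558} = \frac{1129}{558} \approx 2.0233$)
$145 E - 32 = 145 \cdot \frac{1129}{558} - 32 = \frac{163705}{558} + \left(-67 + 35\right) = \frac{163705}{558} - 32 = \frac{145849}{558}$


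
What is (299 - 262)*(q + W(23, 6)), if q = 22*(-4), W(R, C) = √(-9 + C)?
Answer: -3256 + 37*I*√3 ≈ -3256.0 + 64.086*I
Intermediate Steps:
q = -88
(299 - 262)*(q + W(23, 6)) = (299 - 262)*(-88 + √(-9 + 6)) = 37*(-88 + √(-3)) = 37*(-88 + I*√3) = -3256 + 37*I*√3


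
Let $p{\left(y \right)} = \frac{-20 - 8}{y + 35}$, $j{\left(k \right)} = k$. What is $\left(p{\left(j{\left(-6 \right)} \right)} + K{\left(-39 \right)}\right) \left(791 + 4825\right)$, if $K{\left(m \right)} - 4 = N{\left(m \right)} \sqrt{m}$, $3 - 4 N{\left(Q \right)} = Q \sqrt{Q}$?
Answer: $- \frac{61434828}{29} + 4212 i \sqrt{39} \approx -2.1184 \cdot 10^{6} + 26304.0 i$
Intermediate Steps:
$p{\left(y \right)} = - \frac{28}{35 + y}$
$N{\left(Q \right)} = \frac{3}{4} - \frac{Q^{\frac{3}{2}}}{4}$ ($N{\left(Q \right)} = \frac{3}{4} - \frac{Q \sqrt{Q}}{4} = \frac{3}{4} - \frac{Q^{\frac{3}{2}}}{4}$)
$K{\left(m \right)} = 4 + \sqrt{m} \left(\frac{3}{4} - \frac{m^{\frac{3}{2}}}{4}\right)$ ($K{\left(m \right)} = 4 + \left(\frac{3}{4} - \frac{m^{\frac{3}{2}}}{4}\right) \sqrt{m} = 4 + \sqrt{m} \left(\frac{3}{4} - \frac{m^{\frac{3}{2}}}{4}\right)$)
$\left(p{\left(j{\left(-6 \right)} \right)} + K{\left(-39 \right)}\right) \left(791 + 4825\right) = \left(- \frac{28}{35 - 6} + \left(4 - \frac{\left(-39\right)^{2}}{4} + \frac{3 \sqrt{-39}}{4}\right)\right) \left(791 + 4825\right) = \left(- \frac{28}{29} + \left(4 - \frac{1521}{4} + \frac{3 i \sqrt{39}}{4}\right)\right) 5616 = \left(\left(-28\right) \frac{1}{29} + \left(4 - \frac{1521}{4} + \frac{3 i \sqrt{39}}{4}\right)\right) 5616 = \left(- \frac{28}{29} - \left(\frac{1505}{4} - \frac{3 i \sqrt{39}}{4}\right)\right) 5616 = \left(- \frac{43757}{116} + \frac{3 i \sqrt{39}}{4}\right) 5616 = - \frac{61434828}{29} + 4212 i \sqrt{39}$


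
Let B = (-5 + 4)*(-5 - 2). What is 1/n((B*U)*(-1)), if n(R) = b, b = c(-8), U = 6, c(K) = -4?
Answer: -1/4 ≈ -0.25000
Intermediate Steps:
B = 7 (B = -1*(-7) = 7)
b = -4
n(R) = -4
1/n((B*U)*(-1)) = 1/(-4) = -1/4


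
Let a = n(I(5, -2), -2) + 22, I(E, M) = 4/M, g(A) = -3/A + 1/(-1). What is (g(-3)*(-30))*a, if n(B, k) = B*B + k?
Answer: 0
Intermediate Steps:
g(A) = -1 - 3/A (g(A) = -3/A + 1*(-1) = -3/A - 1 = -1 - 3/A)
n(B, k) = k + B² (n(B, k) = B² + k = k + B²)
a = 24 (a = (-2 + (4/(-2))²) + 22 = (-2 + (4*(-½))²) + 22 = (-2 + (-2)²) + 22 = (-2 + 4) + 22 = 2 + 22 = 24)
(g(-3)*(-30))*a = (((-3 - 1*(-3))/(-3))*(-30))*24 = (-(-3 + 3)/3*(-30))*24 = (-⅓*0*(-30))*24 = (0*(-30))*24 = 0*24 = 0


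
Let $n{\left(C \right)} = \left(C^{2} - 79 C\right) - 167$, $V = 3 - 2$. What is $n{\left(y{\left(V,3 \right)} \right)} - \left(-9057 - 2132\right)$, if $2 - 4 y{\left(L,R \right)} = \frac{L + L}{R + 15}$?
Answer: $\frac{14236453}{1296} \approx 10985.0$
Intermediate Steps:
$V = 1$
$y{\left(L,R \right)} = \frac{1}{2} - \frac{L}{2 \left(15 + R\right)}$ ($y{\left(L,R \right)} = \frac{1}{2} - \frac{\left(L + L\right) \frac{1}{R + 15}}{4} = \frac{1}{2} - \frac{2 L \frac{1}{15 + R}}{4} = \frac{1}{2} - \frac{L}{2 \left(15 + R\right)}$)
$n{\left(C \right)} = -167 + C^{2} - 79 C$
$n{\left(y{\left(V,3 \right)} \right)} - \left(-9057 - 2132\right) = \left(-167 + \left(\frac{15 + 3 - 1}{2 \left(15 + 3\right)}\right)^{2} - 79 \frac{15 + 3 - 1}{2 \left(15 + 3\right)}\right) - \left(-9057 - 2132\right) = \left(-167 + \left(\frac{15 + 3 - 1}{2 \cdot 18}\right)^{2} - 79 \frac{15 + 3 - 1}{2 \cdot 18}\right) - -11189 = \left(-167 + \left(\frac{1}{2} \cdot \frac{1}{18} \cdot 17\right)^{2} - 79 \cdot \frac{1}{2} \cdot \frac{1}{18} \cdot 17\right) + 11189 = \left(-167 + \left(\frac{17}{36}\right)^{2} - \frac{1343}{36}\right) + 11189 = \left(-167 + \frac{289}{1296} - \frac{1343}{36}\right) + 11189 = - \frac{264491}{1296} + 11189 = \frac{14236453}{1296}$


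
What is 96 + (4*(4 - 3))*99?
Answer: 492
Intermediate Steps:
96 + (4*(4 - 3))*99 = 96 + (4*1)*99 = 96 + 4*99 = 96 + 396 = 492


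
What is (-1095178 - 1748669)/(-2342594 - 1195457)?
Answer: 2843847/3538051 ≈ 0.80379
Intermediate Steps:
(-1095178 - 1748669)/(-2342594 - 1195457) = -2843847/(-3538051) = -2843847*(-1/3538051) = 2843847/3538051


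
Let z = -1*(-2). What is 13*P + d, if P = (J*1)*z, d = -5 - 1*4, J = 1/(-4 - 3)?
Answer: -89/7 ≈ -12.714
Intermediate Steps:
J = -⅐ (J = 1/(-7) = -⅐ ≈ -0.14286)
z = 2
d = -9 (d = -5 - 4 = -9)
P = -2/7 (P = -⅐*1*2 = -⅐*2 = -2/7 ≈ -0.28571)
13*P + d = 13*(-2/7) - 9 = -26/7 - 9 = -89/7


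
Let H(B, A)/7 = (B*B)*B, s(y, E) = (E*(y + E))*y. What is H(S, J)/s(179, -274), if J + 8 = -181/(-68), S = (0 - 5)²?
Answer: 21875/931874 ≈ 0.023474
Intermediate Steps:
s(y, E) = E*y*(E + y) (s(y, E) = (E*(E + y))*y = E*y*(E + y))
S = 25 (S = (-5)² = 25)
J = -363/68 (J = -8 - 181/(-68) = -8 - 181*(-1/68) = -8 + 181/68 = -363/68 ≈ -5.3382)
H(B, A) = 7*B³ (H(B, A) = 7*((B*B)*B) = 7*(B²*B) = 7*B³)
H(S, J)/s(179, -274) = (7*25³)/((-274*179*(-274 + 179))) = (7*15625)/((-274*179*(-95))) = 109375/4659370 = 109375*(1/4659370) = 21875/931874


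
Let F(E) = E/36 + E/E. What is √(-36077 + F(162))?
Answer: I*√144286/2 ≈ 189.93*I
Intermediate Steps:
F(E) = 1 + E/36 (F(E) = E*(1/36) + 1 = E/36 + 1 = 1 + E/36)
√(-36077 + F(162)) = √(-36077 + (1 + (1/36)*162)) = √(-36077 + (1 + 9/2)) = √(-36077 + 11/2) = √(-72143/2) = I*√144286/2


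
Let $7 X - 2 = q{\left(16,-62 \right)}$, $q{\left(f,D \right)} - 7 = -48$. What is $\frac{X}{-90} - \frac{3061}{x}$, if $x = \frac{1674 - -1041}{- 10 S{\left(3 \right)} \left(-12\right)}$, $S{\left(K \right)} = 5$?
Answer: $- \frac{25710047}{38010} \approx -676.4$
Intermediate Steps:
$q{\left(f,D \right)} = -41$ ($q{\left(f,D \right)} = 7 - 48 = -41$)
$X = - \frac{39}{7}$ ($X = \frac{2}{7} + \frac{1}{7} \left(-41\right) = \frac{2}{7} - \frac{41}{7} = - \frac{39}{7} \approx -5.5714$)
$x = \frac{181}{40}$ ($x = \frac{1674 - -1041}{\left(-10\right) 5 \left(-12\right)} = \frac{1674 + 1041}{\left(-50\right) \left(-12\right)} = \frac{2715}{600} = 2715 \cdot \frac{1}{600} = \frac{181}{40} \approx 4.525$)
$\frac{X}{-90} - \frac{3061}{x} = - \frac{39}{7 \left(-90\right)} - \frac{3061}{\frac{181}{40}} = \left(- \frac{39}{7}\right) \left(- \frac{1}{90}\right) - \frac{122440}{181} = \frac{13}{210} - \frac{122440}{181} = - \frac{25710047}{38010}$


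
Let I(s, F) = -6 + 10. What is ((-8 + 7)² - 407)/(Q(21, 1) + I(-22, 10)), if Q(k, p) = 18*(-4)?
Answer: 203/34 ≈ 5.9706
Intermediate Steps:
Q(k, p) = -72
I(s, F) = 4
((-8 + 7)² - 407)/(Q(21, 1) + I(-22, 10)) = ((-8 + 7)² - 407)/(-72 + 4) = ((-1)² - 407)/(-68) = (1 - 407)*(-1/68) = -406*(-1/68) = 203/34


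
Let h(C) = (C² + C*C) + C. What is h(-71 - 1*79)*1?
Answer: 44850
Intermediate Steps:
h(C) = C + 2*C² (h(C) = (C² + C²) + C = 2*C² + C = C + 2*C²)
h(-71 - 1*79)*1 = ((-71 - 1*79)*(1 + 2*(-71 - 1*79)))*1 = ((-71 - 79)*(1 + 2*(-71 - 79)))*1 = -150*(1 + 2*(-150))*1 = -150*(1 - 300)*1 = -150*(-299)*1 = 44850*1 = 44850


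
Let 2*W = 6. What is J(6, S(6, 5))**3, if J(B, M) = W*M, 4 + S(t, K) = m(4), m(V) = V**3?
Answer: 5832000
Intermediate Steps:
W = 3 (W = (1/2)*6 = 3)
S(t, K) = 60 (S(t, K) = -4 + 4**3 = -4 + 64 = 60)
J(B, M) = 3*M
J(6, S(6, 5))**3 = (3*60)**3 = 180**3 = 5832000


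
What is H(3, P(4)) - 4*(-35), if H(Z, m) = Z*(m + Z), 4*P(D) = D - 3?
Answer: 599/4 ≈ 149.75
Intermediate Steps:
P(D) = -¾ + D/4 (P(D) = (D - 3)/4 = (-3 + D)/4 = -¾ + D/4)
H(Z, m) = Z*(Z + m)
H(3, P(4)) - 4*(-35) = 3*(3 + (-¾ + (¼)*4)) - 4*(-35) = 3*(3 + (-¾ + 1)) + 140 = 3*(3 + ¼) + 140 = 3*(13/4) + 140 = 39/4 + 140 = 599/4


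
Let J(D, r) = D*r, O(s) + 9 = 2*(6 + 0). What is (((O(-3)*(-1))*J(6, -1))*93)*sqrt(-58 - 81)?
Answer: 1674*I*sqrt(139) ≈ 19736.0*I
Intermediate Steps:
O(s) = 3 (O(s) = -9 + 2*(6 + 0) = -9 + 2*6 = -9 + 12 = 3)
(((O(-3)*(-1))*J(6, -1))*93)*sqrt(-58 - 81) = (((3*(-1))*(6*(-1)))*93)*sqrt(-58 - 81) = (-3*(-6)*93)*sqrt(-139) = (18*93)*(I*sqrt(139)) = 1674*(I*sqrt(139)) = 1674*I*sqrt(139)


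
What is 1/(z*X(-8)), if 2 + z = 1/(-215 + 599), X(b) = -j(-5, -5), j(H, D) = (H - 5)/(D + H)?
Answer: 384/767 ≈ 0.50065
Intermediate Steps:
j(H, D) = (-5 + H)/(D + H)
X(b) = -1 (X(b) = -(-5 - 5)/(-5 - 5) = -(-10)/(-10) = -(-1)*(-10)/10 = -1*1 = -1)
z = -767/384 (z = -2 + 1/(-215 + 599) = -2 + 1/384 = -767/384 ≈ -1.9974)
1/(z*X(-8)) = 1/(-767/384*(-1)) = 1/(767/384) = 384/767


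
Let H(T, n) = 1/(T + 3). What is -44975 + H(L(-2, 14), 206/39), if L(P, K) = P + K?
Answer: -674624/15 ≈ -44975.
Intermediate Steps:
L(P, K) = K + P
H(T, n) = 1/(3 + T)
-44975 + H(L(-2, 14), 206/39) = -44975 + 1/(3 + (14 - 2)) = -44975 + 1/(3 + 12) = -44975 + 1/15 = -674624/15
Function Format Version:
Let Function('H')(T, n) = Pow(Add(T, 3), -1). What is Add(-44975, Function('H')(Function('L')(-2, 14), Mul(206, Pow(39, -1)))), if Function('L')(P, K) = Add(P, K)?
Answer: Rational(-674624, 15) ≈ -44975.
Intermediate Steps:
Function('L')(P, K) = Add(K, P)
Function('H')(T, n) = Pow(Add(3, T), -1)
Add(-44975, Function('H')(Function('L')(-2, 14), Mul(206, Pow(39, -1)))) = Add(-44975, Pow(Add(3, Add(14, -2)), -1)) = Add(-44975, Pow(Add(3, 12), -1)) = Add(-44975, Pow(15, -1)) = Add(-44975, Rational(1, 15)) = Rational(-674624, 15)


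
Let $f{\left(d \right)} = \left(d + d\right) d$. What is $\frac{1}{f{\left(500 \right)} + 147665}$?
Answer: $\frac{1}{647665} \approx 1.544 \cdot 10^{-6}$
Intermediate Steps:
$f{\left(d \right)} = 2 d^{2}$ ($f{\left(d \right)} = 2 d d = 2 d^{2}$)
$\frac{1}{f{\left(500 \right)} + 147665} = \frac{1}{2 \cdot 500^{2} + 147665} = \frac{1}{2 \cdot 250000 + 147665} = \frac{1}{500000 + 147665} = \frac{1}{647665}$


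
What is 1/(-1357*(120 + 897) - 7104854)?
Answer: -1/8484923 ≈ -1.1786e-7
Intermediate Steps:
1/(-1357*(120 + 897) - 7104854) = 1/(-1357*1017 - 7104854) = 1/(-1380069 - 7104854) = 1/(-8484923) = -1/8484923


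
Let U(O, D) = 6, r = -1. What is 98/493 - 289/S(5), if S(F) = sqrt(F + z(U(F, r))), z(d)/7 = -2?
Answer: 98/493 + 289*I/3 ≈ 0.19878 + 96.333*I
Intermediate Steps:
z(d) = -14 (z(d) = 7*(-2) = -14)
S(F) = sqrt(-14 + F) (S(F) = sqrt(F - 14) = sqrt(-14 + F))
98/493 - 289/S(5) = 98/493 - 289/sqrt(-14 + 5) = 98*(1/493) - 289*(-I/3) = 98/493 - 289*(-I/3) = 98/493 - (-289)*I/3 = 98/493 + 289*I/3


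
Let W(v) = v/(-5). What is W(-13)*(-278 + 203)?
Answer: -195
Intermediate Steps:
W(v) = -v/5 (W(v) = v*(-1/5) = -v/5)
W(-13)*(-278 + 203) = (-1/5*(-13))*(-278 + 203) = (13/5)*(-75) = -195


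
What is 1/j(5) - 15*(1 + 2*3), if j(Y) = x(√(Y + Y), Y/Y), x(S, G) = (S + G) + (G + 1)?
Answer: -108 + √10 ≈ -104.84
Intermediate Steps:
x(S, G) = 1 + S + 2*G (x(S, G) = (G + S) + (1 + G) = 1 + S + 2*G)
j(Y) = 3 + √2*√Y (j(Y) = 1 + √(Y + Y) + 2*(Y/Y) = 1 + √(2*Y) + 2*1 = 1 + √2*√Y + 2 = 3 + √2*√Y)
1/j(5) - 15*(1 + 2*3) = 1/(3 + √2*√5) - 15*(1 + 2*3) = 1/(3 + √10) - 15*(1 + 6) = 1/(3 + √10) - 15*7 = 1/(3 + √10) - 105 = -105 + 1/(3 + √10)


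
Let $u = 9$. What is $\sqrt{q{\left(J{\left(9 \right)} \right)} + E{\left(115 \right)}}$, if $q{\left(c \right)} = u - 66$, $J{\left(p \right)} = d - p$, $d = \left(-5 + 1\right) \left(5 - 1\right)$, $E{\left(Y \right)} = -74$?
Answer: $i \sqrt{131} \approx 11.446 i$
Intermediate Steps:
$d = -16$ ($d = \left(-4\right) 4 = -16$)
$J{\left(p \right)} = -16 - p$
$q{\left(c \right)} = -57$ ($q{\left(c \right)} = 9 - 66 = -57$)
$\sqrt{q{\left(J{\left(9 \right)} \right)} + E{\left(115 \right)}} = \sqrt{-57 - 74} = \sqrt{-131} = i \sqrt{131}$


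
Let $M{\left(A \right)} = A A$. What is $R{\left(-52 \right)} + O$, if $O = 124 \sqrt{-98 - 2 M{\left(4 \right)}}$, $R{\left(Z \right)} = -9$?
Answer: $-9 + 124 i \sqrt{130} \approx -9.0 + 1413.8 i$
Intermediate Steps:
$M{\left(A \right)} = A^{2}$
$O = 124 i \sqrt{130}$ ($O = 124 \sqrt{-98 - 2 \cdot 4^{2}} = 124 \sqrt{-98 - 32} = 124 \sqrt{-130} = 124 i \sqrt{130} \approx 1413.8 i$)
$R{\left(-52 \right)} + O = -9 + 124 i \sqrt{130}$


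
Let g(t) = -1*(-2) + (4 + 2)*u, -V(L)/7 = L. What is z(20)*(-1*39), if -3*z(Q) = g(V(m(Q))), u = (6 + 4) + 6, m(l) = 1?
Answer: 1274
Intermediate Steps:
u = 16 (u = 10 + 6 = 16)
V(L) = -7*L
g(t) = 98 (g(t) = -1*(-2) + (4 + 2)*16 = 2 + 6*16 = 2 + 96 = 98)
z(Q) = -98/3 (z(Q) = -⅓*98 = -98/3)
z(20)*(-1*39) = -(-98)*39/3 = -98/3*(-39) = 1274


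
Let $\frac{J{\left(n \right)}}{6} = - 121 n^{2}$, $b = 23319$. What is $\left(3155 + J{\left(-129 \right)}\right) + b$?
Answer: $-12054892$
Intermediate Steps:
$J{\left(n \right)} = - 726 n^{2}$ ($J{\left(n \right)} = 6 \left(- 121 n^{2}\right) = - 726 n^{2}$)
$\left(3155 + J{\left(-129 \right)}\right) + b = \left(3155 - 726 \left(-129\right)^{2}\right) + 23319 = \left(3155 - 12081366\right) + 23319 = -12078211 + 23319 = -12054892$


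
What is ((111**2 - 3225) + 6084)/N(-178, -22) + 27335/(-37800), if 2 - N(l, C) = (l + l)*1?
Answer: 8057401/193320 ≈ 41.679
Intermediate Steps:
N(l, C) = 2 - 2*l (N(l, C) = 2 - (l + l) = 2 - 2*l)
((111**2 - 3225) + 6084)/N(-178, -22) + 27335/(-37800) = ((111**2 - 3225) + 6084)/(2 - 2*(-178)) + 27335/(-37800) = ((12321 - 3225) + 6084)/(2 + 356) + 27335*(-1/37800) = (9096 + 6084)/358 - 781/1080 = 15180*(1/358) - 781/1080 = 7590/179 - 781/1080 = 8057401/193320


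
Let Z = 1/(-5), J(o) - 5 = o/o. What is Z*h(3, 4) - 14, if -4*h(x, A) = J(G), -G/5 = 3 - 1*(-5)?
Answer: -137/10 ≈ -13.700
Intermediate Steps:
G = -40 (G = -5*(3 - 1*(-5)) = -5*(3 + 5) = -5*8 = -40)
J(o) = 6 (J(o) = 5 + o/o = 5 + 1 = 6)
h(x, A) = -3/2 (h(x, A) = -¼*6 = -3/2)
Z = -⅕ ≈ -0.20000
Z*h(3, 4) - 14 = -⅕*(-3/2) - 14 = 3/10 - 14 = -137/10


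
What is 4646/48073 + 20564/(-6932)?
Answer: -239091775/83310509 ≈ -2.8699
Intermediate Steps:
4646/48073 + 20564/(-6932) = 4646*(1/48073) + 20564*(-1/6932) = 4646/48073 - 5141/1733 = -239091775/83310509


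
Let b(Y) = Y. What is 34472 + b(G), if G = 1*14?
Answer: 34486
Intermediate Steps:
G = 14
34472 + b(G) = 34472 + 14 = 34486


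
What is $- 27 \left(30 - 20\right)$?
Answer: $-270$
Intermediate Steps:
$- 27 \left(30 - 20\right) = \left(-27\right) 10 = -270$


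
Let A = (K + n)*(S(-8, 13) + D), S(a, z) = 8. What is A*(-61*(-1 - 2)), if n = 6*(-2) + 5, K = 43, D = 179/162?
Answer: 179950/3 ≈ 59983.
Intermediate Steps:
D = 179/162 (D = 179*(1/162) = 179/162 ≈ 1.1049)
n = -7 (n = -12 + 5 = -7)
A = 2950/9 (A = (43 - 7)*(8 + 179/162) = 36*(1475/162) = 2950/9 ≈ 327.78)
A*(-61*(-1 - 2)) = 2950*(-61*(-1 - 2))/9 = 2950*(-61*(-3))/9 = (2950/9)*183 = 179950/3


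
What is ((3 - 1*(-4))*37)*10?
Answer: 2590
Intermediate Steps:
((3 - 1*(-4))*37)*10 = ((3 + 4)*37)*10 = (7*37)*10 = 259*10 = 2590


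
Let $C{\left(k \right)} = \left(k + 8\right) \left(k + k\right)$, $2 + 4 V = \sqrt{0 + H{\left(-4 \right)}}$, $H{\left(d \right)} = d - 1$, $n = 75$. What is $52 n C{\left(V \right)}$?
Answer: $- \frac{63375}{2} + 13650 i \sqrt{5} \approx -31688.0 + 30522.0 i$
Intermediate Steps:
$H{\left(d \right)} = -1 + d$ ($H{\left(d \right)} = d - 1 = -1 + d$)
$V = - \frac{1}{2} + \frac{i \sqrt{5}}{4}$ ($V = - \frac{1}{2} + \frac{\sqrt{0 - 5}}{4} = - \frac{1}{2} + \frac{\sqrt{-5}}{4} = - \frac{1}{2} + \frac{i \sqrt{5}}{4} \approx -0.5 + 0.55902 i$)
$C{\left(k \right)} = 2 k \left(8 + k\right)$ ($C{\left(k \right)} = \left(8 + k\right) 2 k = 2 k \left(8 + k\right)$)
$52 n C{\left(V \right)} = 52 \cdot 75 \cdot 2 \left(- \frac{1}{2} + \frac{i \sqrt{5}}{4}\right) \left(8 - \left(\frac{1}{2} - \frac{i \sqrt{5}}{4}\right)\right) = 3900 \cdot 2 \left(- \frac{1}{2} + \frac{i \sqrt{5}}{4}\right) \left(\frac{15}{2} + \frac{i \sqrt{5}}{4}\right) = 7800 \left(- \frac{1}{2} + \frac{i \sqrt{5}}{4}\right) \left(\frac{15}{2} + \frac{i \sqrt{5}}{4}\right)$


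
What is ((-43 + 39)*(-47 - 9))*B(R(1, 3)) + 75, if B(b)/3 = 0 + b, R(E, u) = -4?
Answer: -2613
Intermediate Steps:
B(b) = 3*b (B(b) = 3*(0 + b) = 3*b)
((-43 + 39)*(-47 - 9))*B(R(1, 3)) + 75 = ((-43 + 39)*(-47 - 9))*(3*(-4)) + 75 = -4*(-56)*(-12) + 75 = 224*(-12) + 75 = -2688 + 75 = -2613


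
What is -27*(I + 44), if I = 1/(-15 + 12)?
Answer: -1179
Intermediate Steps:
I = -1/3 (I = 1/(-3) = -1/3 ≈ -0.33333)
-27*(I + 44) = -27*(-1/3 + 44) = -27*131/3 = -1179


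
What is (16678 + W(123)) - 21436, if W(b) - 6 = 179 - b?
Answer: -4696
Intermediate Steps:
W(b) = 185 - b (W(b) = 6 + (179 - b) = 185 - b)
(16678 + W(123)) - 21436 = (16678 + (185 - 1*123)) - 21436 = (16678 + (185 - 123)) - 21436 = (16678 + 62) - 21436 = 16740 - 21436 = -4696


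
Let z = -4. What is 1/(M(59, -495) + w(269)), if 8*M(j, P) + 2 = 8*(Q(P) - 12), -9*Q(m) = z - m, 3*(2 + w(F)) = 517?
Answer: 36/3727 ≈ 0.0096592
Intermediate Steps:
w(F) = 511/3 (w(F) = -2 + (1/3)*517 = -2 + 517/3 = 511/3)
Q(m) = 4/9 + m/9 (Q(m) = -(-4 - m)/9 = 4/9 + m/9)
M(j, P) = -425/36 + P/9 (M(j, P) = -1/4 + (8*((4/9 + P/9) - 12))/8 = -1/4 + (8*(-104/9 + P/9))/8 = -1/4 + (-832/9 + 8*P/9)/8 = -1/4 + (-104/9 + P/9) = -425/36 + P/9)
1/(M(59, -495) + w(269)) = 1/((-425/36 + (1/9)*(-495)) + 511/3) = 1/((-425/36 - 55) + 511/3) = 1/(-2405/36 + 511/3) = 1/(3727/36) = 36/3727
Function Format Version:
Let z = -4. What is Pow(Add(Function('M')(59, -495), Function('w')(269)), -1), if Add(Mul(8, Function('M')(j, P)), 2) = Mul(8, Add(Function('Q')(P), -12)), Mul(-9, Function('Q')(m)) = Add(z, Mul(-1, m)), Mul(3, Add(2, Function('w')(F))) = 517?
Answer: Rational(36, 3727) ≈ 0.0096592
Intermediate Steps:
Function('w')(F) = Rational(511, 3) (Function('w')(F) = Add(-2, Mul(Rational(1, 3), 517)) = Add(-2, Rational(517, 3)) = Rational(511, 3))
Function('Q')(m) = Add(Rational(4, 9), Mul(Rational(1, 9), m)) (Function('Q')(m) = Mul(Rational(-1, 9), Add(-4, Mul(-1, m))) = Add(Rational(4, 9), Mul(Rational(1, 9), m)))
Function('M')(j, P) = Add(Rational(-425, 36), Mul(Rational(1, 9), P)) (Function('M')(j, P) = Add(Rational(-1, 4), Mul(Rational(1, 8), Mul(8, Add(Add(Rational(4, 9), Mul(Rational(1, 9), P)), -12)))) = Add(Rational(-1, 4), Mul(Rational(1, 8), Mul(8, Add(Rational(-104, 9), Mul(Rational(1, 9), P))))) = Add(Rational(-1, 4), Mul(Rational(1, 8), Add(Rational(-832, 9), Mul(Rational(8, 9), P)))) = Add(Rational(-1, 4), Add(Rational(-104, 9), Mul(Rational(1, 9), P))) = Add(Rational(-425, 36), Mul(Rational(1, 9), P)))
Pow(Add(Function('M')(59, -495), Function('w')(269)), -1) = Pow(Add(Add(Rational(-425, 36), Mul(Rational(1, 9), -495)), Rational(511, 3)), -1) = Pow(Add(Add(Rational(-425, 36), -55), Rational(511, 3)), -1) = Pow(Add(Rational(-2405, 36), Rational(511, 3)), -1) = Pow(Rational(3727, 36), -1) = Rational(36, 3727)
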